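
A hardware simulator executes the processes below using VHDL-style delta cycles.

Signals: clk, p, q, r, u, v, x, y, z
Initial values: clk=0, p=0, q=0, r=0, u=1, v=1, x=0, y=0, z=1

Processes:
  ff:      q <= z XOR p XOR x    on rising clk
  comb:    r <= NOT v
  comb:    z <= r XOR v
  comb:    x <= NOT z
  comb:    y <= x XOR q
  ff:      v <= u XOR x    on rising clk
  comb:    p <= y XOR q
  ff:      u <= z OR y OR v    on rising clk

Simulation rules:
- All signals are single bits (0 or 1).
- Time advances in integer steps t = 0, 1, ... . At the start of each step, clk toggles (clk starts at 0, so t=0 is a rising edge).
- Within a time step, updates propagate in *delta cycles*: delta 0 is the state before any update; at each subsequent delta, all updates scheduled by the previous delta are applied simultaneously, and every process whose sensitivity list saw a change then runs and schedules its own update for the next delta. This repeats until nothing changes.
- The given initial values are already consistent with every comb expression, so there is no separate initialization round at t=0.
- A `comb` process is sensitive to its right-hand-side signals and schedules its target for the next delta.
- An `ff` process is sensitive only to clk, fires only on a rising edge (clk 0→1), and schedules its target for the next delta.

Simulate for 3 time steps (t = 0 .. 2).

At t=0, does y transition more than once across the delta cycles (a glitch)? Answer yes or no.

[bits: r,u,y,clk,p,v,x,z,q]
t=0: Δ0=010001010 Δ1=010101010 Δ2=010101011 Δ3=011111011 Δ4=011101011 | 4Δ
t=1: Δ0=011101011 Δ1=011001011 | 1Δ
t=2: Δ0=011001011 Δ1=011101011 | 1Δ

no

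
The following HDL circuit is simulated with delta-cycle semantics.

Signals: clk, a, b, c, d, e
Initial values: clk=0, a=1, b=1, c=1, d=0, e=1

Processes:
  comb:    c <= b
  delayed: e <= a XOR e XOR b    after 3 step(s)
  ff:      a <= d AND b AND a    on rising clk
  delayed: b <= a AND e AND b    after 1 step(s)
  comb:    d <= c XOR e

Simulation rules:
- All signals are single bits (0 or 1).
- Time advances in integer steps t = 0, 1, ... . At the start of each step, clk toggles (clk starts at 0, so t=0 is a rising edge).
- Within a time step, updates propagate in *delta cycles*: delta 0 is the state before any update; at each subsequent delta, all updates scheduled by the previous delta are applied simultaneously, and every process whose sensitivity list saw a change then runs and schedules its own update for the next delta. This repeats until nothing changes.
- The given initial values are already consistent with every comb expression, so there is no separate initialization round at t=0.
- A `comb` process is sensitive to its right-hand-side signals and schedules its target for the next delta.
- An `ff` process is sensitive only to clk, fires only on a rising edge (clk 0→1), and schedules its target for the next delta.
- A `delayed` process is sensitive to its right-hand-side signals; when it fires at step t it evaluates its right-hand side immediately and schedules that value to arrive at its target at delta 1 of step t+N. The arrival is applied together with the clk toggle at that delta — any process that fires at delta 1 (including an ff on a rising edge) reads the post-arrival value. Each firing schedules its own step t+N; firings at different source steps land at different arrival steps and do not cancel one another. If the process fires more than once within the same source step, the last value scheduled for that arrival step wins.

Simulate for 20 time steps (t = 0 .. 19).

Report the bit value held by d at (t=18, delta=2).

0

t0.Δ0 clk=0 d=0 b=1 c=1 e=1 a=1
t0.Δ1 clk=1 d=0 b=1 c=1 e=1 a=1
t0.Δ2 clk=1 d=0 b=1 c=1 e=1 a=0
t1.Δ0 clk=1 d=0 b=1 c=1 e=1 a=0
t1.Δ1 clk=0 d=0 b=0 c=1 e=1 a=0
t1.Δ2 clk=0 d=0 b=0 c=0 e=1 a=0
t1.Δ3 clk=0 d=1 b=0 c=0 e=1 a=0
t2.Δ0 clk=0 d=1 b=0 c=0 e=1 a=0
t2.Δ1 clk=1 d=1 b=0 c=0 e=1 a=0
t3.Δ0 clk=1 d=1 b=0 c=0 e=1 a=0
t3.Δ1 clk=0 d=1 b=0 c=0 e=0 a=0
t3.Δ2 clk=0 d=0 b=0 c=0 e=0 a=0
t4.Δ0 clk=0 d=0 b=0 c=0 e=0 a=0
t4.Δ1 clk=1 d=0 b=0 c=0 e=1 a=0
t4.Δ2 clk=1 d=1 b=0 c=0 e=1 a=0
t5.Δ0 clk=1 d=1 b=0 c=0 e=1 a=0
t5.Δ1 clk=0 d=1 b=0 c=0 e=1 a=0
t6.Δ0 clk=0 d=1 b=0 c=0 e=1 a=0
t6.Δ1 clk=1 d=1 b=0 c=0 e=0 a=0
t6.Δ2 clk=1 d=0 b=0 c=0 e=0 a=0
t7.Δ0 clk=1 d=0 b=0 c=0 e=0 a=0
t7.Δ1 clk=0 d=0 b=0 c=0 e=1 a=0
t7.Δ2 clk=0 d=1 b=0 c=0 e=1 a=0
t8.Δ0 clk=0 d=1 b=0 c=0 e=1 a=0
t8.Δ1 clk=1 d=1 b=0 c=0 e=1 a=0
t9.Δ0 clk=1 d=1 b=0 c=0 e=1 a=0
t9.Δ1 clk=0 d=1 b=0 c=0 e=0 a=0
t9.Δ2 clk=0 d=0 b=0 c=0 e=0 a=0
t10.Δ0 clk=0 d=0 b=0 c=0 e=0 a=0
t10.Δ1 clk=1 d=0 b=0 c=0 e=1 a=0
t10.Δ2 clk=1 d=1 b=0 c=0 e=1 a=0
t11.Δ0 clk=1 d=1 b=0 c=0 e=1 a=0
t11.Δ1 clk=0 d=1 b=0 c=0 e=1 a=0
t12.Δ0 clk=0 d=1 b=0 c=0 e=1 a=0
t12.Δ1 clk=1 d=1 b=0 c=0 e=0 a=0
t12.Δ2 clk=1 d=0 b=0 c=0 e=0 a=0
t13.Δ0 clk=1 d=0 b=0 c=0 e=0 a=0
t13.Δ1 clk=0 d=0 b=0 c=0 e=1 a=0
t13.Δ2 clk=0 d=1 b=0 c=0 e=1 a=0
t14.Δ0 clk=0 d=1 b=0 c=0 e=1 a=0
t14.Δ1 clk=1 d=1 b=0 c=0 e=1 a=0
t15.Δ0 clk=1 d=1 b=0 c=0 e=1 a=0
t15.Δ1 clk=0 d=1 b=0 c=0 e=0 a=0
t15.Δ2 clk=0 d=0 b=0 c=0 e=0 a=0
t16.Δ0 clk=0 d=0 b=0 c=0 e=0 a=0
t16.Δ1 clk=1 d=0 b=0 c=0 e=1 a=0
t16.Δ2 clk=1 d=1 b=0 c=0 e=1 a=0
t17.Δ0 clk=1 d=1 b=0 c=0 e=1 a=0
t17.Δ1 clk=0 d=1 b=0 c=0 e=1 a=0
t18.Δ0 clk=0 d=1 b=0 c=0 e=1 a=0
t18.Δ1 clk=1 d=1 b=0 c=0 e=0 a=0
t18.Δ2 clk=1 d=0 b=0 c=0 e=0 a=0
t19.Δ0 clk=1 d=0 b=0 c=0 e=0 a=0
t19.Δ1 clk=0 d=0 b=0 c=0 e=1 a=0
t19.Δ2 clk=0 d=1 b=0 c=0 e=1 a=0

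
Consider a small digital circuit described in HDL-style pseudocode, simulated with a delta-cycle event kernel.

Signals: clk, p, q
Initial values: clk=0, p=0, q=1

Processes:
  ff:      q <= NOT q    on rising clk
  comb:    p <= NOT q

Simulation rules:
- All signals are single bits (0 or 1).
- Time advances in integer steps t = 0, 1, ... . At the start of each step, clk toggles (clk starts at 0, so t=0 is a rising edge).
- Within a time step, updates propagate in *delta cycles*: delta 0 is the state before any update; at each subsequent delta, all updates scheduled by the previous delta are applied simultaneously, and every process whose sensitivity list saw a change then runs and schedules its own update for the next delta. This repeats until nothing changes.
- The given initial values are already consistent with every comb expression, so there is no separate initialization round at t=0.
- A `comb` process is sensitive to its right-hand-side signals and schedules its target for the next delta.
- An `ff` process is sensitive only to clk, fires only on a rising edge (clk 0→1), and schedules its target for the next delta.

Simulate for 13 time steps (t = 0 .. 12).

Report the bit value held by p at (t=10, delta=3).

0

[bits: q,clk,p]
t=0: Δ0=100 Δ1=110 Δ2=010 Δ3=011 | 3Δ
t=1: Δ0=011 Δ1=001 | 1Δ
t=2: Δ0=001 Δ1=011 Δ2=111 Δ3=110 | 3Δ
t=3: Δ0=110 Δ1=100 | 1Δ
t=4: Δ0=100 Δ1=110 Δ2=010 Δ3=011 | 3Δ
t=5: Δ0=011 Δ1=001 | 1Δ
t=6: Δ0=001 Δ1=011 Δ2=111 Δ3=110 | 3Δ
t=7: Δ0=110 Δ1=100 | 1Δ
t=8: Δ0=100 Δ1=110 Δ2=010 Δ3=011 | 3Δ
t=9: Δ0=011 Δ1=001 | 1Δ
t=10: Δ0=001 Δ1=011 Δ2=111 Δ3=110 | 3Δ
t=11: Δ0=110 Δ1=100 | 1Δ
t=12: Δ0=100 Δ1=110 Δ2=010 Δ3=011 | 3Δ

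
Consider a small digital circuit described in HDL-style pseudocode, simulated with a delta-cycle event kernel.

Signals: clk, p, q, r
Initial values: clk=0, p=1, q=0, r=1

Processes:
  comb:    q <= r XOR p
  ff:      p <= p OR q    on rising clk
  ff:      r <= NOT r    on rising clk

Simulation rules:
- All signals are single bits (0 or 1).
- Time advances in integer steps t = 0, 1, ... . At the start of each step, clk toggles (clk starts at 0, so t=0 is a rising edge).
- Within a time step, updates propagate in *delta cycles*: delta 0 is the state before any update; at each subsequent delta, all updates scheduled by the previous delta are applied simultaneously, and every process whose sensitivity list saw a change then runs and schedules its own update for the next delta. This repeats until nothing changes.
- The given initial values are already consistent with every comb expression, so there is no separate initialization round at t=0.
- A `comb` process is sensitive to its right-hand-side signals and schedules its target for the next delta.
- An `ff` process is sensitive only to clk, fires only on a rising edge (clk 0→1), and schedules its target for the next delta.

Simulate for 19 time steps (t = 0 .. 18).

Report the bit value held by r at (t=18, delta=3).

[bits: p,q,r,clk]
t=0: Δ0=1010 Δ1=1011 Δ2=1001 Δ3=1101 | 3Δ
t=1: Δ0=1101 Δ1=1100 | 1Δ
t=2: Δ0=1100 Δ1=1101 Δ2=1111 Δ3=1011 | 3Δ
t=3: Δ0=1011 Δ1=1010 | 1Δ
t=4: Δ0=1010 Δ1=1011 Δ2=1001 Δ3=1101 | 3Δ
t=5: Δ0=1101 Δ1=1100 | 1Δ
t=6: Δ0=1100 Δ1=1101 Δ2=1111 Δ3=1011 | 3Δ
t=7: Δ0=1011 Δ1=1010 | 1Δ
t=8: Δ0=1010 Δ1=1011 Δ2=1001 Δ3=1101 | 3Δ
t=9: Δ0=1101 Δ1=1100 | 1Δ
t=10: Δ0=1100 Δ1=1101 Δ2=1111 Δ3=1011 | 3Δ
t=11: Δ0=1011 Δ1=1010 | 1Δ
t=12: Δ0=1010 Δ1=1011 Δ2=1001 Δ3=1101 | 3Δ
t=13: Δ0=1101 Δ1=1100 | 1Δ
t=14: Δ0=1100 Δ1=1101 Δ2=1111 Δ3=1011 | 3Δ
t=15: Δ0=1011 Δ1=1010 | 1Δ
t=16: Δ0=1010 Δ1=1011 Δ2=1001 Δ3=1101 | 3Δ
t=17: Δ0=1101 Δ1=1100 | 1Δ
t=18: Δ0=1100 Δ1=1101 Δ2=1111 Δ3=1011 | 3Δ

1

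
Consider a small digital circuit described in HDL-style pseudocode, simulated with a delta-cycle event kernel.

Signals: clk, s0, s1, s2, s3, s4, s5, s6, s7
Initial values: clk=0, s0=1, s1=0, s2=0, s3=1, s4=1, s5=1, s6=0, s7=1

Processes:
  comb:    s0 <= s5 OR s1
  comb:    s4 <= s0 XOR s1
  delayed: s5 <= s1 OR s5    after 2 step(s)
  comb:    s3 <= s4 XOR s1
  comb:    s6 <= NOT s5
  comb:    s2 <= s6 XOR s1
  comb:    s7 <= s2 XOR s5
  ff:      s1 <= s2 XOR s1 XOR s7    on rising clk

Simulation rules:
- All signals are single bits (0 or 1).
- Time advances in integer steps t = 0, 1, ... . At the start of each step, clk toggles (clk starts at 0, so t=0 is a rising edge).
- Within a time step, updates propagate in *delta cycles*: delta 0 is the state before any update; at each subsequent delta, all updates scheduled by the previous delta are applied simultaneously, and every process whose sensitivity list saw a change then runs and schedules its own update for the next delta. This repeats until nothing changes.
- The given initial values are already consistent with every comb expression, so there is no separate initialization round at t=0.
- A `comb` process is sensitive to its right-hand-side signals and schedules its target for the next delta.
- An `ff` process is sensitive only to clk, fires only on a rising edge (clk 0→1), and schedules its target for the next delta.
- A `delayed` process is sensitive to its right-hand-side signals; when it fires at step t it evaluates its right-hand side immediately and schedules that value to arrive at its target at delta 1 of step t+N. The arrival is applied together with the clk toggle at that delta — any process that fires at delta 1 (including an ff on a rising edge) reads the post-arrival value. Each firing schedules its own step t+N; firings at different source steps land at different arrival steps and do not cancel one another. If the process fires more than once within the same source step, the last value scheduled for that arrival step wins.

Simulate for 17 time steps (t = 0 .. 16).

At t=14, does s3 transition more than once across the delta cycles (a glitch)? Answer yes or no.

t0.Δ0 s3=1 s7=1 s6=0 s0=1 s1=0 s5=1 s4=1 clk=0 s2=0
t0.Δ1 s3=1 s7=1 s6=0 s0=1 s1=0 s5=1 s4=1 clk=1 s2=0
t0.Δ2 s3=1 s7=1 s6=0 s0=1 s1=1 s5=1 s4=1 clk=1 s2=0
t0.Δ3 s3=0 s7=1 s6=0 s0=1 s1=1 s5=1 s4=0 clk=1 s2=1
t0.Δ4 s3=1 s7=0 s6=0 s0=1 s1=1 s5=1 s4=0 clk=1 s2=1
t1.Δ0 s3=1 s7=0 s6=0 s0=1 s1=1 s5=1 s4=0 clk=1 s2=1
t1.Δ1 s3=1 s7=0 s6=0 s0=1 s1=1 s5=1 s4=0 clk=0 s2=1
t2.Δ0 s3=1 s7=0 s6=0 s0=1 s1=1 s5=1 s4=0 clk=0 s2=1
t2.Δ1 s3=1 s7=0 s6=0 s0=1 s1=1 s5=1 s4=0 clk=1 s2=1
t2.Δ2 s3=1 s7=0 s6=0 s0=1 s1=0 s5=1 s4=0 clk=1 s2=1
t2.Δ3 s3=0 s7=0 s6=0 s0=1 s1=0 s5=1 s4=1 clk=1 s2=0
t2.Δ4 s3=1 s7=1 s6=0 s0=1 s1=0 s5=1 s4=1 clk=1 s2=0
t3.Δ0 s3=1 s7=1 s6=0 s0=1 s1=0 s5=1 s4=1 clk=1 s2=0
t3.Δ1 s3=1 s7=1 s6=0 s0=1 s1=0 s5=1 s4=1 clk=0 s2=0
t4.Δ0 s3=1 s7=1 s6=0 s0=1 s1=0 s5=1 s4=1 clk=0 s2=0
t4.Δ1 s3=1 s7=1 s6=0 s0=1 s1=0 s5=1 s4=1 clk=1 s2=0
t4.Δ2 s3=1 s7=1 s6=0 s0=1 s1=1 s5=1 s4=1 clk=1 s2=0
t4.Δ3 s3=0 s7=1 s6=0 s0=1 s1=1 s5=1 s4=0 clk=1 s2=1
t4.Δ4 s3=1 s7=0 s6=0 s0=1 s1=1 s5=1 s4=0 clk=1 s2=1
t5.Δ0 s3=1 s7=0 s6=0 s0=1 s1=1 s5=1 s4=0 clk=1 s2=1
t5.Δ1 s3=1 s7=0 s6=0 s0=1 s1=1 s5=1 s4=0 clk=0 s2=1
t6.Δ0 s3=1 s7=0 s6=0 s0=1 s1=1 s5=1 s4=0 clk=0 s2=1
t6.Δ1 s3=1 s7=0 s6=0 s0=1 s1=1 s5=1 s4=0 clk=1 s2=1
t6.Δ2 s3=1 s7=0 s6=0 s0=1 s1=0 s5=1 s4=0 clk=1 s2=1
t6.Δ3 s3=0 s7=0 s6=0 s0=1 s1=0 s5=1 s4=1 clk=1 s2=0
t6.Δ4 s3=1 s7=1 s6=0 s0=1 s1=0 s5=1 s4=1 clk=1 s2=0
t7.Δ0 s3=1 s7=1 s6=0 s0=1 s1=0 s5=1 s4=1 clk=1 s2=0
t7.Δ1 s3=1 s7=1 s6=0 s0=1 s1=0 s5=1 s4=1 clk=0 s2=0
t8.Δ0 s3=1 s7=1 s6=0 s0=1 s1=0 s5=1 s4=1 clk=0 s2=0
t8.Δ1 s3=1 s7=1 s6=0 s0=1 s1=0 s5=1 s4=1 clk=1 s2=0
t8.Δ2 s3=1 s7=1 s6=0 s0=1 s1=1 s5=1 s4=1 clk=1 s2=0
t8.Δ3 s3=0 s7=1 s6=0 s0=1 s1=1 s5=1 s4=0 clk=1 s2=1
t8.Δ4 s3=1 s7=0 s6=0 s0=1 s1=1 s5=1 s4=0 clk=1 s2=1
t9.Δ0 s3=1 s7=0 s6=0 s0=1 s1=1 s5=1 s4=0 clk=1 s2=1
t9.Δ1 s3=1 s7=0 s6=0 s0=1 s1=1 s5=1 s4=0 clk=0 s2=1
t10.Δ0 s3=1 s7=0 s6=0 s0=1 s1=1 s5=1 s4=0 clk=0 s2=1
t10.Δ1 s3=1 s7=0 s6=0 s0=1 s1=1 s5=1 s4=0 clk=1 s2=1
t10.Δ2 s3=1 s7=0 s6=0 s0=1 s1=0 s5=1 s4=0 clk=1 s2=1
t10.Δ3 s3=0 s7=0 s6=0 s0=1 s1=0 s5=1 s4=1 clk=1 s2=0
t10.Δ4 s3=1 s7=1 s6=0 s0=1 s1=0 s5=1 s4=1 clk=1 s2=0
t11.Δ0 s3=1 s7=1 s6=0 s0=1 s1=0 s5=1 s4=1 clk=1 s2=0
t11.Δ1 s3=1 s7=1 s6=0 s0=1 s1=0 s5=1 s4=1 clk=0 s2=0
t12.Δ0 s3=1 s7=1 s6=0 s0=1 s1=0 s5=1 s4=1 clk=0 s2=0
t12.Δ1 s3=1 s7=1 s6=0 s0=1 s1=0 s5=1 s4=1 clk=1 s2=0
t12.Δ2 s3=1 s7=1 s6=0 s0=1 s1=1 s5=1 s4=1 clk=1 s2=0
t12.Δ3 s3=0 s7=1 s6=0 s0=1 s1=1 s5=1 s4=0 clk=1 s2=1
t12.Δ4 s3=1 s7=0 s6=0 s0=1 s1=1 s5=1 s4=0 clk=1 s2=1
t13.Δ0 s3=1 s7=0 s6=0 s0=1 s1=1 s5=1 s4=0 clk=1 s2=1
t13.Δ1 s3=1 s7=0 s6=0 s0=1 s1=1 s5=1 s4=0 clk=0 s2=1
t14.Δ0 s3=1 s7=0 s6=0 s0=1 s1=1 s5=1 s4=0 clk=0 s2=1
t14.Δ1 s3=1 s7=0 s6=0 s0=1 s1=1 s5=1 s4=0 clk=1 s2=1
t14.Δ2 s3=1 s7=0 s6=0 s0=1 s1=0 s5=1 s4=0 clk=1 s2=1
t14.Δ3 s3=0 s7=0 s6=0 s0=1 s1=0 s5=1 s4=1 clk=1 s2=0
t14.Δ4 s3=1 s7=1 s6=0 s0=1 s1=0 s5=1 s4=1 clk=1 s2=0
t15.Δ0 s3=1 s7=1 s6=0 s0=1 s1=0 s5=1 s4=1 clk=1 s2=0
t15.Δ1 s3=1 s7=1 s6=0 s0=1 s1=0 s5=1 s4=1 clk=0 s2=0
t16.Δ0 s3=1 s7=1 s6=0 s0=1 s1=0 s5=1 s4=1 clk=0 s2=0
t16.Δ1 s3=1 s7=1 s6=0 s0=1 s1=0 s5=1 s4=1 clk=1 s2=0
t16.Δ2 s3=1 s7=1 s6=0 s0=1 s1=1 s5=1 s4=1 clk=1 s2=0
t16.Δ3 s3=0 s7=1 s6=0 s0=1 s1=1 s5=1 s4=0 clk=1 s2=1
t16.Δ4 s3=1 s7=0 s6=0 s0=1 s1=1 s5=1 s4=0 clk=1 s2=1

yes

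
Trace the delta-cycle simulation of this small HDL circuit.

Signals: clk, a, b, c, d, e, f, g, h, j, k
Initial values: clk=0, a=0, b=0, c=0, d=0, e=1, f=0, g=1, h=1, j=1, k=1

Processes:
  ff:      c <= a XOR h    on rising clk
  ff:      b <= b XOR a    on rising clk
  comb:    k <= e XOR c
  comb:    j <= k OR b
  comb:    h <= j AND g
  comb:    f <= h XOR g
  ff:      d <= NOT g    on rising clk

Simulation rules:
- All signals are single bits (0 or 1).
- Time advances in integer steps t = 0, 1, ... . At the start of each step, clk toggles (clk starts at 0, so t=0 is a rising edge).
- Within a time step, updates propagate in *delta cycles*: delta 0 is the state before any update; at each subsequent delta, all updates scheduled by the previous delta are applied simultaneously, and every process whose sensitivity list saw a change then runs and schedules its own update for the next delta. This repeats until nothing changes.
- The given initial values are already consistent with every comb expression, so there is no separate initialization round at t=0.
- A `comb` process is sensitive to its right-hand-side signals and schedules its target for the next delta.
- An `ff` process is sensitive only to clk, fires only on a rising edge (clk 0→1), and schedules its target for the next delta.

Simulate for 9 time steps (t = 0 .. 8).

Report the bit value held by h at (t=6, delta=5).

[bits: e,clk,h,c,f,d,g,j,a,k,b]
t=0: Δ0=10100011010 Δ1=11100011010 Δ2=11110011010 Δ3=11110011000 Δ4=11110010000 Δ5=11010010000 Δ6=11011010000 | 6Δ
t=1: Δ0=11011010000 Δ1=10011010000 | 1Δ
t=2: Δ0=10011010000 Δ1=11011010000 Δ2=11001010000 Δ3=11001010010 Δ4=11001011010 Δ5=11101011010 Δ6=11100011010 | 6Δ
t=3: Δ0=11100011010 Δ1=10100011010 | 1Δ
t=4: Δ0=10100011010 Δ1=11100011010 Δ2=11110011010 Δ3=11110011000 Δ4=11110010000 Δ5=11010010000 Δ6=11011010000 | 6Δ
t=5: Δ0=11011010000 Δ1=10011010000 | 1Δ
t=6: Δ0=10011010000 Δ1=11011010000 Δ2=11001010000 Δ3=11001010010 Δ4=11001011010 Δ5=11101011010 Δ6=11100011010 | 6Δ
t=7: Δ0=11100011010 Δ1=10100011010 | 1Δ
t=8: Δ0=10100011010 Δ1=11100011010 Δ2=11110011010 Δ3=11110011000 Δ4=11110010000 Δ5=11010010000 Δ6=11011010000 | 6Δ

1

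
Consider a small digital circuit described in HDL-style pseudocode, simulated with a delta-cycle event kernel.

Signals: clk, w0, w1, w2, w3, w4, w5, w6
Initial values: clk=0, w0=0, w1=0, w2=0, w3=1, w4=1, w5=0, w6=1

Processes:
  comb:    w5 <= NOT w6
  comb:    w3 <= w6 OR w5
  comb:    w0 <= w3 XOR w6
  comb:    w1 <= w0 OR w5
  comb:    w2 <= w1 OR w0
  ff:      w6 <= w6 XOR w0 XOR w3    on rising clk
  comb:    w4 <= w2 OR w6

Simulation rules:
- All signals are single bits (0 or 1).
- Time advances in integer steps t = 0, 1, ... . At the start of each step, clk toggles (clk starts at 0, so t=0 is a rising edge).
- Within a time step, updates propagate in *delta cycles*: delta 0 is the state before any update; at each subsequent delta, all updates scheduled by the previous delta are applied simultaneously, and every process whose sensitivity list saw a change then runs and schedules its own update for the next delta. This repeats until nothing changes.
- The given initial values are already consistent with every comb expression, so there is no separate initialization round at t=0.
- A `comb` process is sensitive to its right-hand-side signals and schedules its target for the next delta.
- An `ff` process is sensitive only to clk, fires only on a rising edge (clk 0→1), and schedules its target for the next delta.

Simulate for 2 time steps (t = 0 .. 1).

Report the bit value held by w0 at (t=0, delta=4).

t=0 Δ0: w5=0 w6=1 w0=0 w3=1 w1=0 w2=0 clk=0 w4=1
  Δ1: clk:0→1
  Δ2: w6:1→0
  Δ3: w5:0→1, w0:0→1, w3:1→0, w4:1→0
  Δ4: w0:1→0, w3:0→1, w1:0→1, w2:0→1
  Δ5: w0:0→1, w4:0→1
  (5Δ to stable)
t=1 Δ0: w5=1 w6=0 w0=1 w3=1 w1=1 w2=1 clk=1 w4=1
  Δ1: clk:1→0
  (1Δ to stable)

0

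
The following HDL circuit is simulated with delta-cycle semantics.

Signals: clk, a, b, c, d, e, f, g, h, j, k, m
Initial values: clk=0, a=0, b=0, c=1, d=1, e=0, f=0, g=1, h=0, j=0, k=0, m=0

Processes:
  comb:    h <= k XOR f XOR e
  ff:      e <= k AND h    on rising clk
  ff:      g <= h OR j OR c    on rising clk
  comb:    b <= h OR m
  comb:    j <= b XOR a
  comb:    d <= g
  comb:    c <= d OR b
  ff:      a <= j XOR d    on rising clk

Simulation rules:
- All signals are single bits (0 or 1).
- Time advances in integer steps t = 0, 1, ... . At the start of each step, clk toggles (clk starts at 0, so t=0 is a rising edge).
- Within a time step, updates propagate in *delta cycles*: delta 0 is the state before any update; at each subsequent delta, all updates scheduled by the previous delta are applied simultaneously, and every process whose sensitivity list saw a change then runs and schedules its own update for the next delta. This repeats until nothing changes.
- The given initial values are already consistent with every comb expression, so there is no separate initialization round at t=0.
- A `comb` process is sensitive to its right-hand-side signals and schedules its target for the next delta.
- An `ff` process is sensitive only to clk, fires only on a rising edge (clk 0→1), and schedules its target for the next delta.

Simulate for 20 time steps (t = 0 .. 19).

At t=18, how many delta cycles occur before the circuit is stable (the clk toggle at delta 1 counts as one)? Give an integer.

t=0 Δ0: m=0 d=1 clk=0 a=0 j=0 h=0 g=1 e=0 c=1 b=0 f=0 k=0
  Δ1: clk:0→1
  Δ2: a:0→1
  Δ3: j:0→1
  (3Δ to stable)
t=1 Δ0: m=0 d=1 clk=1 a=1 j=1 h=0 g=1 e=0 c=1 b=0 f=0 k=0
  Δ1: clk:1→0
  (1Δ to stable)
t=2 Δ0: m=0 d=1 clk=0 a=1 j=1 h=0 g=1 e=0 c=1 b=0 f=0 k=0
  Δ1: clk:0→1
  Δ2: a:1→0
  Δ3: j:1→0
  (3Δ to stable)
t=3 Δ0: m=0 d=1 clk=1 a=0 j=0 h=0 g=1 e=0 c=1 b=0 f=0 k=0
  Δ1: clk:1→0
  (1Δ to stable)
t=4 Δ0: m=0 d=1 clk=0 a=0 j=0 h=0 g=1 e=0 c=1 b=0 f=0 k=0
  Δ1: clk:0→1
  Δ2: a:0→1
  Δ3: j:0→1
  (3Δ to stable)
t=5 Δ0: m=0 d=1 clk=1 a=1 j=1 h=0 g=1 e=0 c=1 b=0 f=0 k=0
  Δ1: clk:1→0
  (1Δ to stable)
t=6 Δ0: m=0 d=1 clk=0 a=1 j=1 h=0 g=1 e=0 c=1 b=0 f=0 k=0
  Δ1: clk:0→1
  Δ2: a:1→0
  Δ3: j:1→0
  (3Δ to stable)
t=7 Δ0: m=0 d=1 clk=1 a=0 j=0 h=0 g=1 e=0 c=1 b=0 f=0 k=0
  Δ1: clk:1→0
  (1Δ to stable)
t=8 Δ0: m=0 d=1 clk=0 a=0 j=0 h=0 g=1 e=0 c=1 b=0 f=0 k=0
  Δ1: clk:0→1
  Δ2: a:0→1
  Δ3: j:0→1
  (3Δ to stable)
t=9 Δ0: m=0 d=1 clk=1 a=1 j=1 h=0 g=1 e=0 c=1 b=0 f=0 k=0
  Δ1: clk:1→0
  (1Δ to stable)
t=10 Δ0: m=0 d=1 clk=0 a=1 j=1 h=0 g=1 e=0 c=1 b=0 f=0 k=0
  Δ1: clk:0→1
  Δ2: a:1→0
  Δ3: j:1→0
  (3Δ to stable)
t=11 Δ0: m=0 d=1 clk=1 a=0 j=0 h=0 g=1 e=0 c=1 b=0 f=0 k=0
  Δ1: clk:1→0
  (1Δ to stable)
t=12 Δ0: m=0 d=1 clk=0 a=0 j=0 h=0 g=1 e=0 c=1 b=0 f=0 k=0
  Δ1: clk:0→1
  Δ2: a:0→1
  Δ3: j:0→1
  (3Δ to stable)
t=13 Δ0: m=0 d=1 clk=1 a=1 j=1 h=0 g=1 e=0 c=1 b=0 f=0 k=0
  Δ1: clk:1→0
  (1Δ to stable)
t=14 Δ0: m=0 d=1 clk=0 a=1 j=1 h=0 g=1 e=0 c=1 b=0 f=0 k=0
  Δ1: clk:0→1
  Δ2: a:1→0
  Δ3: j:1→0
  (3Δ to stable)
t=15 Δ0: m=0 d=1 clk=1 a=0 j=0 h=0 g=1 e=0 c=1 b=0 f=0 k=0
  Δ1: clk:1→0
  (1Δ to stable)
t=16 Δ0: m=0 d=1 clk=0 a=0 j=0 h=0 g=1 e=0 c=1 b=0 f=0 k=0
  Δ1: clk:0→1
  Δ2: a:0→1
  Δ3: j:0→1
  (3Δ to stable)
t=17 Δ0: m=0 d=1 clk=1 a=1 j=1 h=0 g=1 e=0 c=1 b=0 f=0 k=0
  Δ1: clk:1→0
  (1Δ to stable)
t=18 Δ0: m=0 d=1 clk=0 a=1 j=1 h=0 g=1 e=0 c=1 b=0 f=0 k=0
  Δ1: clk:0→1
  Δ2: a:1→0
  Δ3: j:1→0
  (3Δ to stable)
t=19 Δ0: m=0 d=1 clk=1 a=0 j=0 h=0 g=1 e=0 c=1 b=0 f=0 k=0
  Δ1: clk:1→0
  (1Δ to stable)

3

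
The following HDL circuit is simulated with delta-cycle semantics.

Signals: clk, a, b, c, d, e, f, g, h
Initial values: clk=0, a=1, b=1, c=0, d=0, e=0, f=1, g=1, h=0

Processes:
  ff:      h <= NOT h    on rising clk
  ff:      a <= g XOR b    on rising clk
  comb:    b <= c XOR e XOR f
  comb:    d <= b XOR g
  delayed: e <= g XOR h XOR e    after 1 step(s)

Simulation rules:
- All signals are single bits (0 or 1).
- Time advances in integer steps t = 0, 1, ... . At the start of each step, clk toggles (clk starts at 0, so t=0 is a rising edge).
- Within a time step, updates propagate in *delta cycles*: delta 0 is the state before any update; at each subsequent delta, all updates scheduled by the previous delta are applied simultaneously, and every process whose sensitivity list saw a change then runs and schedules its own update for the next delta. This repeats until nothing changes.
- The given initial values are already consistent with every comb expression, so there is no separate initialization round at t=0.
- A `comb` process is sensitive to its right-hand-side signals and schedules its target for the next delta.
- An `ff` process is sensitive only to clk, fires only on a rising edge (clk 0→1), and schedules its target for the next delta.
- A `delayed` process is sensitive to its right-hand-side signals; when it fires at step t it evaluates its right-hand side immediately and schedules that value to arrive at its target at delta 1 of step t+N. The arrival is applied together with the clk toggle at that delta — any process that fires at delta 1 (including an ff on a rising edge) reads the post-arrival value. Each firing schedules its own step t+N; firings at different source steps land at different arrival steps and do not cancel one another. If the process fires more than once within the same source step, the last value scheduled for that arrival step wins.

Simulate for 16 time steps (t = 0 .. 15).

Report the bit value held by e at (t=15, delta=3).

t0.Δ0 a=1 h=0 e=0 f=1 c=0 clk=0 g=1 d=0 b=1
t0.Δ1 a=1 h=0 e=0 f=1 c=0 clk=1 g=1 d=0 b=1
t0.Δ2 a=0 h=1 e=0 f=1 c=0 clk=1 g=1 d=0 b=1
t1.Δ0 a=0 h=1 e=0 f=1 c=0 clk=1 g=1 d=0 b=1
t1.Δ1 a=0 h=1 e=0 f=1 c=0 clk=0 g=1 d=0 b=1
t2.Δ0 a=0 h=1 e=0 f=1 c=0 clk=0 g=1 d=0 b=1
t2.Δ1 a=0 h=1 e=0 f=1 c=0 clk=1 g=1 d=0 b=1
t2.Δ2 a=0 h=0 e=0 f=1 c=0 clk=1 g=1 d=0 b=1
t3.Δ0 a=0 h=0 e=0 f=1 c=0 clk=1 g=1 d=0 b=1
t3.Δ1 a=0 h=0 e=1 f=1 c=0 clk=0 g=1 d=0 b=1
t3.Δ2 a=0 h=0 e=1 f=1 c=0 clk=0 g=1 d=0 b=0
t3.Δ3 a=0 h=0 e=1 f=1 c=0 clk=0 g=1 d=1 b=0
t4.Δ0 a=0 h=0 e=1 f=1 c=0 clk=0 g=1 d=1 b=0
t4.Δ1 a=0 h=0 e=0 f=1 c=0 clk=1 g=1 d=1 b=0
t4.Δ2 a=1 h=1 e=0 f=1 c=0 clk=1 g=1 d=1 b=1
t4.Δ3 a=1 h=1 e=0 f=1 c=0 clk=1 g=1 d=0 b=1
t5.Δ0 a=1 h=1 e=0 f=1 c=0 clk=1 g=1 d=0 b=1
t5.Δ1 a=1 h=1 e=0 f=1 c=0 clk=0 g=1 d=0 b=1
t6.Δ0 a=1 h=1 e=0 f=1 c=0 clk=0 g=1 d=0 b=1
t6.Δ1 a=1 h=1 e=0 f=1 c=0 clk=1 g=1 d=0 b=1
t6.Δ2 a=0 h=0 e=0 f=1 c=0 clk=1 g=1 d=0 b=1
t7.Δ0 a=0 h=0 e=0 f=1 c=0 clk=1 g=1 d=0 b=1
t7.Δ1 a=0 h=0 e=1 f=1 c=0 clk=0 g=1 d=0 b=1
t7.Δ2 a=0 h=0 e=1 f=1 c=0 clk=0 g=1 d=0 b=0
t7.Δ3 a=0 h=0 e=1 f=1 c=0 clk=0 g=1 d=1 b=0
t8.Δ0 a=0 h=0 e=1 f=1 c=0 clk=0 g=1 d=1 b=0
t8.Δ1 a=0 h=0 e=0 f=1 c=0 clk=1 g=1 d=1 b=0
t8.Δ2 a=1 h=1 e=0 f=1 c=0 clk=1 g=1 d=1 b=1
t8.Δ3 a=1 h=1 e=0 f=1 c=0 clk=1 g=1 d=0 b=1
t9.Δ0 a=1 h=1 e=0 f=1 c=0 clk=1 g=1 d=0 b=1
t9.Δ1 a=1 h=1 e=0 f=1 c=0 clk=0 g=1 d=0 b=1
t10.Δ0 a=1 h=1 e=0 f=1 c=0 clk=0 g=1 d=0 b=1
t10.Δ1 a=1 h=1 e=0 f=1 c=0 clk=1 g=1 d=0 b=1
t10.Δ2 a=0 h=0 e=0 f=1 c=0 clk=1 g=1 d=0 b=1
t11.Δ0 a=0 h=0 e=0 f=1 c=0 clk=1 g=1 d=0 b=1
t11.Δ1 a=0 h=0 e=1 f=1 c=0 clk=0 g=1 d=0 b=1
t11.Δ2 a=0 h=0 e=1 f=1 c=0 clk=0 g=1 d=0 b=0
t11.Δ3 a=0 h=0 e=1 f=1 c=0 clk=0 g=1 d=1 b=0
t12.Δ0 a=0 h=0 e=1 f=1 c=0 clk=0 g=1 d=1 b=0
t12.Δ1 a=0 h=0 e=0 f=1 c=0 clk=1 g=1 d=1 b=0
t12.Δ2 a=1 h=1 e=0 f=1 c=0 clk=1 g=1 d=1 b=1
t12.Δ3 a=1 h=1 e=0 f=1 c=0 clk=1 g=1 d=0 b=1
t13.Δ0 a=1 h=1 e=0 f=1 c=0 clk=1 g=1 d=0 b=1
t13.Δ1 a=1 h=1 e=0 f=1 c=0 clk=0 g=1 d=0 b=1
t14.Δ0 a=1 h=1 e=0 f=1 c=0 clk=0 g=1 d=0 b=1
t14.Δ1 a=1 h=1 e=0 f=1 c=0 clk=1 g=1 d=0 b=1
t14.Δ2 a=0 h=0 e=0 f=1 c=0 clk=1 g=1 d=0 b=1
t15.Δ0 a=0 h=0 e=0 f=1 c=0 clk=1 g=1 d=0 b=1
t15.Δ1 a=0 h=0 e=1 f=1 c=0 clk=0 g=1 d=0 b=1
t15.Δ2 a=0 h=0 e=1 f=1 c=0 clk=0 g=1 d=0 b=0
t15.Δ3 a=0 h=0 e=1 f=1 c=0 clk=0 g=1 d=1 b=0

1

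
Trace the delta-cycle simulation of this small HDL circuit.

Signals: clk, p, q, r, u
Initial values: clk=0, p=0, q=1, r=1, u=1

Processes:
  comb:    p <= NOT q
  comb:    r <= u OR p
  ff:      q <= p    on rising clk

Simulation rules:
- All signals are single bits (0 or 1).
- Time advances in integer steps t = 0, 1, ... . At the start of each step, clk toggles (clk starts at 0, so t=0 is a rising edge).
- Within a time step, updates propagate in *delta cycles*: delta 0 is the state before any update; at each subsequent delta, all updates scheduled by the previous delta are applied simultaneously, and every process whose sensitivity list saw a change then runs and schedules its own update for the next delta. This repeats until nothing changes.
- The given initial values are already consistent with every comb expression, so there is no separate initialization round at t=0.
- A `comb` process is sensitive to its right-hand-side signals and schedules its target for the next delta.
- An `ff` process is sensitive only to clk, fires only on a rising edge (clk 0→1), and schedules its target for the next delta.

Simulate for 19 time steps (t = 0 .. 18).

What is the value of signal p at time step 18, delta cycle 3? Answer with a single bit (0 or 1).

0

t=0 Δ0: p=0 u=1 clk=0 q=1 r=1
  Δ1: clk:0→1
  Δ2: q:1→0
  Δ3: p:0→1
  (3Δ to stable)
t=1 Δ0: p=1 u=1 clk=1 q=0 r=1
  Δ1: clk:1→0
  (1Δ to stable)
t=2 Δ0: p=1 u=1 clk=0 q=0 r=1
  Δ1: clk:0→1
  Δ2: q:0→1
  Δ3: p:1→0
  (3Δ to stable)
t=3 Δ0: p=0 u=1 clk=1 q=1 r=1
  Δ1: clk:1→0
  (1Δ to stable)
t=4 Δ0: p=0 u=1 clk=0 q=1 r=1
  Δ1: clk:0→1
  Δ2: q:1→0
  Δ3: p:0→1
  (3Δ to stable)
t=5 Δ0: p=1 u=1 clk=1 q=0 r=1
  Δ1: clk:1→0
  (1Δ to stable)
t=6 Δ0: p=1 u=1 clk=0 q=0 r=1
  Δ1: clk:0→1
  Δ2: q:0→1
  Δ3: p:1→0
  (3Δ to stable)
t=7 Δ0: p=0 u=1 clk=1 q=1 r=1
  Δ1: clk:1→0
  (1Δ to stable)
t=8 Δ0: p=0 u=1 clk=0 q=1 r=1
  Δ1: clk:0→1
  Δ2: q:1→0
  Δ3: p:0→1
  (3Δ to stable)
t=9 Δ0: p=1 u=1 clk=1 q=0 r=1
  Δ1: clk:1→0
  (1Δ to stable)
t=10 Δ0: p=1 u=1 clk=0 q=0 r=1
  Δ1: clk:0→1
  Δ2: q:0→1
  Δ3: p:1→0
  (3Δ to stable)
t=11 Δ0: p=0 u=1 clk=1 q=1 r=1
  Δ1: clk:1→0
  (1Δ to stable)
t=12 Δ0: p=0 u=1 clk=0 q=1 r=1
  Δ1: clk:0→1
  Δ2: q:1→0
  Δ3: p:0→1
  (3Δ to stable)
t=13 Δ0: p=1 u=1 clk=1 q=0 r=1
  Δ1: clk:1→0
  (1Δ to stable)
t=14 Δ0: p=1 u=1 clk=0 q=0 r=1
  Δ1: clk:0→1
  Δ2: q:0→1
  Δ3: p:1→0
  (3Δ to stable)
t=15 Δ0: p=0 u=1 clk=1 q=1 r=1
  Δ1: clk:1→0
  (1Δ to stable)
t=16 Δ0: p=0 u=1 clk=0 q=1 r=1
  Δ1: clk:0→1
  Δ2: q:1→0
  Δ3: p:0→1
  (3Δ to stable)
t=17 Δ0: p=1 u=1 clk=1 q=0 r=1
  Δ1: clk:1→0
  (1Δ to stable)
t=18 Δ0: p=1 u=1 clk=0 q=0 r=1
  Δ1: clk:0→1
  Δ2: q:0→1
  Δ3: p:1→0
  (3Δ to stable)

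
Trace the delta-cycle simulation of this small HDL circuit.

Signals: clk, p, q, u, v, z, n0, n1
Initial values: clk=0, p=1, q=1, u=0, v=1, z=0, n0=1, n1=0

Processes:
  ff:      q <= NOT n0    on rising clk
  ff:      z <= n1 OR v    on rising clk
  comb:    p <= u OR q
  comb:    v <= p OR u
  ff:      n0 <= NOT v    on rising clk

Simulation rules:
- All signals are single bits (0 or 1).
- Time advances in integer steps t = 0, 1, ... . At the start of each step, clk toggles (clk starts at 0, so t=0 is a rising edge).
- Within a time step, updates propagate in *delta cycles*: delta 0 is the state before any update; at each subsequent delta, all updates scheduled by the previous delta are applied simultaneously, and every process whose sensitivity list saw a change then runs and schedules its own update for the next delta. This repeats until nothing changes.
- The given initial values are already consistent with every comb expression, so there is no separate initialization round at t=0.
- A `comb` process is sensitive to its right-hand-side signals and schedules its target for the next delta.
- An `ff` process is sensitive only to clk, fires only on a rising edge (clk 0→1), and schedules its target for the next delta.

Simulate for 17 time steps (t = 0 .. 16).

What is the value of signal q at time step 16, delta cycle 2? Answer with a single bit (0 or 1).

t=0 Δ0: clk=0 n1=0 p=1 q=1 v=1 n0=1 z=0 u=0
  Δ1: clk:0→1
  Δ2: q:1→0, n0:1→0, z:0→1
  Δ3: p:1→0
  Δ4: v:1→0
  (4Δ to stable)
t=1 Δ0: clk=1 n1=0 p=0 q=0 v=0 n0=0 z=1 u=0
  Δ1: clk:1→0
  (1Δ to stable)
t=2 Δ0: clk=0 n1=0 p=0 q=0 v=0 n0=0 z=1 u=0
  Δ1: clk:0→1
  Δ2: q:0→1, n0:0→1, z:1→0
  Δ3: p:0→1
  Δ4: v:0→1
  (4Δ to stable)
t=3 Δ0: clk=1 n1=0 p=1 q=1 v=1 n0=1 z=0 u=0
  Δ1: clk:1→0
  (1Δ to stable)
t=4 Δ0: clk=0 n1=0 p=1 q=1 v=1 n0=1 z=0 u=0
  Δ1: clk:0→1
  Δ2: q:1→0, n0:1→0, z:0→1
  Δ3: p:1→0
  Δ4: v:1→0
  (4Δ to stable)
t=5 Δ0: clk=1 n1=0 p=0 q=0 v=0 n0=0 z=1 u=0
  Δ1: clk:1→0
  (1Δ to stable)
t=6 Δ0: clk=0 n1=0 p=0 q=0 v=0 n0=0 z=1 u=0
  Δ1: clk:0→1
  Δ2: q:0→1, n0:0→1, z:1→0
  Δ3: p:0→1
  Δ4: v:0→1
  (4Δ to stable)
t=7 Δ0: clk=1 n1=0 p=1 q=1 v=1 n0=1 z=0 u=0
  Δ1: clk:1→0
  (1Δ to stable)
t=8 Δ0: clk=0 n1=0 p=1 q=1 v=1 n0=1 z=0 u=0
  Δ1: clk:0→1
  Δ2: q:1→0, n0:1→0, z:0→1
  Δ3: p:1→0
  Δ4: v:1→0
  (4Δ to stable)
t=9 Δ0: clk=1 n1=0 p=0 q=0 v=0 n0=0 z=1 u=0
  Δ1: clk:1→0
  (1Δ to stable)
t=10 Δ0: clk=0 n1=0 p=0 q=0 v=0 n0=0 z=1 u=0
  Δ1: clk:0→1
  Δ2: q:0→1, n0:0→1, z:1→0
  Δ3: p:0→1
  Δ4: v:0→1
  (4Δ to stable)
t=11 Δ0: clk=1 n1=0 p=1 q=1 v=1 n0=1 z=0 u=0
  Δ1: clk:1→0
  (1Δ to stable)
t=12 Δ0: clk=0 n1=0 p=1 q=1 v=1 n0=1 z=0 u=0
  Δ1: clk:0→1
  Δ2: q:1→0, n0:1→0, z:0→1
  Δ3: p:1→0
  Δ4: v:1→0
  (4Δ to stable)
t=13 Δ0: clk=1 n1=0 p=0 q=0 v=0 n0=0 z=1 u=0
  Δ1: clk:1→0
  (1Δ to stable)
t=14 Δ0: clk=0 n1=0 p=0 q=0 v=0 n0=0 z=1 u=0
  Δ1: clk:0→1
  Δ2: q:0→1, n0:0→1, z:1→0
  Δ3: p:0→1
  Δ4: v:0→1
  (4Δ to stable)
t=15 Δ0: clk=1 n1=0 p=1 q=1 v=1 n0=1 z=0 u=0
  Δ1: clk:1→0
  (1Δ to stable)
t=16 Δ0: clk=0 n1=0 p=1 q=1 v=1 n0=1 z=0 u=0
  Δ1: clk:0→1
  Δ2: q:1→0, n0:1→0, z:0→1
  Δ3: p:1→0
  Δ4: v:1→0
  (4Δ to stable)

0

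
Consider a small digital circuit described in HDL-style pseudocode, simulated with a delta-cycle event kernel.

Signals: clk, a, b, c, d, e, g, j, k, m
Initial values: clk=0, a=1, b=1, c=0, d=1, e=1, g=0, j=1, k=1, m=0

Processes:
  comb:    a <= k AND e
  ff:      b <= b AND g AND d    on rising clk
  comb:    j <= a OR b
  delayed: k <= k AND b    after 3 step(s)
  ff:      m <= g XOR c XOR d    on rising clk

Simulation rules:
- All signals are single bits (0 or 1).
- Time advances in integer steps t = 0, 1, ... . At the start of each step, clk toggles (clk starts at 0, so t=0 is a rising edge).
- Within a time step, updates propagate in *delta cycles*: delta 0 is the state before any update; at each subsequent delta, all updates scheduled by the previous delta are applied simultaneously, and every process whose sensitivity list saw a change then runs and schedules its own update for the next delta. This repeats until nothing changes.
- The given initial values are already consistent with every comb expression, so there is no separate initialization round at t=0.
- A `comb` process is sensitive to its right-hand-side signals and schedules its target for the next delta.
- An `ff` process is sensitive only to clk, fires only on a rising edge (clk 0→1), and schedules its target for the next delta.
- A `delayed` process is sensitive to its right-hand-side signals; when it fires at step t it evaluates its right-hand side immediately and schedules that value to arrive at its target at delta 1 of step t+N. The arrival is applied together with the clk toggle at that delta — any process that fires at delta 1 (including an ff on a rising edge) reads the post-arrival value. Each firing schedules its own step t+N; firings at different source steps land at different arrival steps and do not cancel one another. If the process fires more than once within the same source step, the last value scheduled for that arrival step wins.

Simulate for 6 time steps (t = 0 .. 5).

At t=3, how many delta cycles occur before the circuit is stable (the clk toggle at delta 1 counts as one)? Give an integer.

[bits: a,g,e,clk,m,c,d,k,j,b]
t=0: Δ0=1010001111 Δ1=1011001111 Δ2=1011101110 | 2Δ
t=1: Δ0=1011101110 Δ1=1010101110 | 1Δ
t=2: Δ0=1010101110 Δ1=1011101110 | 1Δ
t=3: Δ0=1011101110 Δ1=1010101010 Δ2=0010101010 Δ3=0010101000 | 3Δ
t=4: Δ0=0010101000 Δ1=0011101000 | 1Δ
t=5: Δ0=0011101000 Δ1=0010101000 | 1Δ

3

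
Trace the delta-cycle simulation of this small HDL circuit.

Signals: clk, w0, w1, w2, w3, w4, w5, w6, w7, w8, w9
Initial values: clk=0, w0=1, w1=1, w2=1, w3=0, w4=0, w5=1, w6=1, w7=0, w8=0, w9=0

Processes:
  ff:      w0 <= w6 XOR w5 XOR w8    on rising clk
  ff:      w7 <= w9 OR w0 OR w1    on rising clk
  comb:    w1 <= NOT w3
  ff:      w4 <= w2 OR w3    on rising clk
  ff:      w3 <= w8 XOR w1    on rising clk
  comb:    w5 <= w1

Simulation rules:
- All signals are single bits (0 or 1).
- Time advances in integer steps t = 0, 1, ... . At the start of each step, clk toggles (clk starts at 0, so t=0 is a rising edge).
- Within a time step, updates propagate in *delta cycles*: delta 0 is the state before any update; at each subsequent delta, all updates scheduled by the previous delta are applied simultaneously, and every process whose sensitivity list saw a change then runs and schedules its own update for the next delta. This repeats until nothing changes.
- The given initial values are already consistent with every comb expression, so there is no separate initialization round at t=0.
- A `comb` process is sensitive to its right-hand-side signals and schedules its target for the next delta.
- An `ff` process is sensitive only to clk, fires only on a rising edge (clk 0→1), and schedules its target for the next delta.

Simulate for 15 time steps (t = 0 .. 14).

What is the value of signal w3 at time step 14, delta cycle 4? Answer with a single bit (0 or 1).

[bits: w1,clk,w8,w3,w9,w7,w2,w5,w6,w4,w0]
t=0: Δ0=10000011101 Δ1=11000011101 Δ2=11010111110 Δ3=01010111110 Δ4=01010110110 | 4Δ
t=1: Δ0=01010110110 Δ1=00010110110 | 1Δ
t=2: Δ0=00010110110 Δ1=01010110110 Δ2=01000010111 Δ3=11000010111 Δ4=11000011111 | 4Δ
t=3: Δ0=11000011111 Δ1=10000011111 | 1Δ
t=4: Δ0=10000011111 Δ1=11000011111 Δ2=11010111110 Δ3=01010111110 Δ4=01010110110 | 4Δ
t=5: Δ0=01010110110 Δ1=00010110110 | 1Δ
t=6: Δ0=00010110110 Δ1=01010110110 Δ2=01000010111 Δ3=11000010111 Δ4=11000011111 | 4Δ
t=7: Δ0=11000011111 Δ1=10000011111 | 1Δ
t=8: Δ0=10000011111 Δ1=11000011111 Δ2=11010111110 Δ3=01010111110 Δ4=01010110110 | 4Δ
t=9: Δ0=01010110110 Δ1=00010110110 | 1Δ
t=10: Δ0=00010110110 Δ1=01010110110 Δ2=01000010111 Δ3=11000010111 Δ4=11000011111 | 4Δ
t=11: Δ0=11000011111 Δ1=10000011111 | 1Δ
t=12: Δ0=10000011111 Δ1=11000011111 Δ2=11010111110 Δ3=01010111110 Δ4=01010110110 | 4Δ
t=13: Δ0=01010110110 Δ1=00010110110 | 1Δ
t=14: Δ0=00010110110 Δ1=01010110110 Δ2=01000010111 Δ3=11000010111 Δ4=11000011111 | 4Δ

0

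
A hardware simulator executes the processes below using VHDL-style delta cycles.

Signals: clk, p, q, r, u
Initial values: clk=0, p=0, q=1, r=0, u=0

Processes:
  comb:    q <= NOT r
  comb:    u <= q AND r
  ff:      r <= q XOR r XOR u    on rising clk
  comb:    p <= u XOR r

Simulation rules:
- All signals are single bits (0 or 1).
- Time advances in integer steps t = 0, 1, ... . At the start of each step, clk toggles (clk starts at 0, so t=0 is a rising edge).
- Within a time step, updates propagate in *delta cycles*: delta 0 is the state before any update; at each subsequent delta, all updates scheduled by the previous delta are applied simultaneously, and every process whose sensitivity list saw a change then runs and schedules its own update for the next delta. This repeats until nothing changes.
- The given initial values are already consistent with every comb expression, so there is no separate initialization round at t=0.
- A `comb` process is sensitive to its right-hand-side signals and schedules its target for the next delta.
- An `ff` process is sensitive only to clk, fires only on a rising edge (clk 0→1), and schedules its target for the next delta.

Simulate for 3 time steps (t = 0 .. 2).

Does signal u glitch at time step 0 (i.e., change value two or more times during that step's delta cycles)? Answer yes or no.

yes

t0.Δ0 q=1 u=0 p=0 clk=0 r=0
t0.Δ1 q=1 u=0 p=0 clk=1 r=0
t0.Δ2 q=1 u=0 p=0 clk=1 r=1
t0.Δ3 q=0 u=1 p=1 clk=1 r=1
t0.Δ4 q=0 u=0 p=0 clk=1 r=1
t0.Δ5 q=0 u=0 p=1 clk=1 r=1
t1.Δ0 q=0 u=0 p=1 clk=1 r=1
t1.Δ1 q=0 u=0 p=1 clk=0 r=1
t2.Δ0 q=0 u=0 p=1 clk=0 r=1
t2.Δ1 q=0 u=0 p=1 clk=1 r=1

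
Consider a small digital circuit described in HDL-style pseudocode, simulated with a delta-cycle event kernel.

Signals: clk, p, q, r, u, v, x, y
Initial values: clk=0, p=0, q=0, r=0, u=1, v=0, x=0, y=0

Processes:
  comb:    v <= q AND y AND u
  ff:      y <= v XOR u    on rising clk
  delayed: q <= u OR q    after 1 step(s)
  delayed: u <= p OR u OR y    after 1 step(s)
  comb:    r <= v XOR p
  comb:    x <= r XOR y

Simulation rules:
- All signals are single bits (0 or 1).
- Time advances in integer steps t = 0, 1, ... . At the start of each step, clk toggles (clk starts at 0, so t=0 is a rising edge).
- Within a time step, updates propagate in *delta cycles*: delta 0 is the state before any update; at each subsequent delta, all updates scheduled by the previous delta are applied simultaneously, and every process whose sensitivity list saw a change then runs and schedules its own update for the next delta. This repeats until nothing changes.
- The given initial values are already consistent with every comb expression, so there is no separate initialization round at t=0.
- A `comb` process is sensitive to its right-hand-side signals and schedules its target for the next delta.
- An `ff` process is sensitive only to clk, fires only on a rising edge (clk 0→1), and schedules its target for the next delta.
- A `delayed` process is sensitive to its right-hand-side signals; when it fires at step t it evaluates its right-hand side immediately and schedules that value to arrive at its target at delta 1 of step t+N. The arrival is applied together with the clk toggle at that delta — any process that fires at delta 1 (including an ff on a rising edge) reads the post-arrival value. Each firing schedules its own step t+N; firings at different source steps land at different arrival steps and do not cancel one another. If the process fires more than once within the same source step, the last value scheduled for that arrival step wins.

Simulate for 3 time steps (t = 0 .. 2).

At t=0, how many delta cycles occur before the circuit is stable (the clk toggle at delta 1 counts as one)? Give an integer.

3

[bits: p,x,r,clk,y,u,v,q]
t=0: Δ0=00000100 Δ1=00010100 Δ2=00011100 Δ3=01011100 | 3Δ
t=1: Δ0=01011100 Δ1=01001100 | 1Δ
t=2: Δ0=01001100 Δ1=01011100 | 1Δ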